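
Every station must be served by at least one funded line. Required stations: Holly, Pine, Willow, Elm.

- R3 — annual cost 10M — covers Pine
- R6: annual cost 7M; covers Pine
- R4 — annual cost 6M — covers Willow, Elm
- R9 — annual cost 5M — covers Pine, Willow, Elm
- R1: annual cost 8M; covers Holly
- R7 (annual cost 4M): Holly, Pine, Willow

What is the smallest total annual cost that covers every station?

9

This is a weighted set-cover instance.
Choose R9 and R7: together they cover Holly, Pine, Willow, Elm — every station.
Total annual cost: 5 + 4 = 9.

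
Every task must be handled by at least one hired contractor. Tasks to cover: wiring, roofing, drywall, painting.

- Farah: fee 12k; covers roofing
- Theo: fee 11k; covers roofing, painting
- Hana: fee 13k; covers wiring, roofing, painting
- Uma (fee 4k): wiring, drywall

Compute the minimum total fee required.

Choose Theo and Uma: together they cover wiring, roofing, drywall, painting — every task.
Total fee: 11 + 4 = 15.
No cover costs less than 15.

15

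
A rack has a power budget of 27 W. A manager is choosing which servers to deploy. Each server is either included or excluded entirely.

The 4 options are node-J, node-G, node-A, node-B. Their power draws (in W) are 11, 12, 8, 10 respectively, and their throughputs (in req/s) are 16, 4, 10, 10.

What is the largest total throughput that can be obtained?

26

Take node-J and node-A: power draw 11 + 8 = 19 ≤ 27, throughput 16 + 10 = 26.
No feasible combination exceeds this.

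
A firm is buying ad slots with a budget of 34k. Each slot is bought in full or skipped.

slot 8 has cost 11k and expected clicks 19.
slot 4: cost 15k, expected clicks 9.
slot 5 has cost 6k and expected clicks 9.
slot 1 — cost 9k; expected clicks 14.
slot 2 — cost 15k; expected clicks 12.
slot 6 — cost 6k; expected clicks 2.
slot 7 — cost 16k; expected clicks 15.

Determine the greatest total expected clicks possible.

44

slot 8 + slot 5 + slot 1: cost 11 + 6 + 9 = 26 ≤ 34, expected clicks 19 + 9 + 14 = 42.
slot 8 + slot 5 + slot 7: cost 11 + 6 + 16 = 33 ≤ 34, expected clicks 19 + 9 + 15 = 43.
slot 8 + slot 5 + slot 1 + slot 6: cost 11 + 6 + 9 + 6 = 32 ≤ 34, expected clicks 19 + 9 + 14 + 2 = 44.
Best is slot 8, slot 5, slot 1, and slot 6 with total expected clicks 44.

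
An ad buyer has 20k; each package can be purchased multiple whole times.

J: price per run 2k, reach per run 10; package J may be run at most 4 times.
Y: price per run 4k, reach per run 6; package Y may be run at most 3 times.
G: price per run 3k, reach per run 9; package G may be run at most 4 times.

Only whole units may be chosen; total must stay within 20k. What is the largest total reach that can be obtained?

76

Take 4×J and 4×G: price 20 ≤ 20, reach 4·10 + 4·9 = 76.
J has the best ratio (10/2) and is taken to its limit of 4; remaining capacity is filled optimally with the others.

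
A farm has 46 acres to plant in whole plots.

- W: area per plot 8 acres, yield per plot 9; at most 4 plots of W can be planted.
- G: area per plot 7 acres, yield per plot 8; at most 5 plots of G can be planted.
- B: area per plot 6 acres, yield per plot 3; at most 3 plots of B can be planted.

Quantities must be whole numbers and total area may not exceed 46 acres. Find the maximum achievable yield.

G has the best ratio (8/7); taking only G gives at most 5×8 = 40 (stopped by the supply cap of 5).
Mixing does better — 4×W and 2×G: area 46 ≤ 46, yield 4·9 + 2·8 = 52.

52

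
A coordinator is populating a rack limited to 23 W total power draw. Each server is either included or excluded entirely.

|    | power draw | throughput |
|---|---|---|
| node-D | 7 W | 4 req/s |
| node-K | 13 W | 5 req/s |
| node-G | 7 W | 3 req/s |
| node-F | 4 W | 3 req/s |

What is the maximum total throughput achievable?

10

Allowing fractional choices, the relaxed optimum would be about 11.9, but servers are indivisible.
node-K + node-F: power draw 13 + 4 = 17 ≤ 23, throughput 5 + 3 = 8.
node-D + node-G + node-F: power draw 7 + 7 + 4 = 18 ≤ 23, throughput 4 + 3 + 3 = 10.
node-D + node-K: power draw 7 + 13 = 20 ≤ 23, throughput 4 + 5 = 9.
Best is node-D, node-G, and node-F with total throughput 10.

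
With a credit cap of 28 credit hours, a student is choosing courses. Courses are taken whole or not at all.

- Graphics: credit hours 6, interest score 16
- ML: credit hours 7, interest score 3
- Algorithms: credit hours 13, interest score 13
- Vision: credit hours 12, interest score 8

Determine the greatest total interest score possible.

32

Take Graphics, ML, and Algorithms: credit hours 6 + 7 + 13 = 26 ≤ 28, interest score 16 + 3 + 13 = 32.
No other feasible combination does better.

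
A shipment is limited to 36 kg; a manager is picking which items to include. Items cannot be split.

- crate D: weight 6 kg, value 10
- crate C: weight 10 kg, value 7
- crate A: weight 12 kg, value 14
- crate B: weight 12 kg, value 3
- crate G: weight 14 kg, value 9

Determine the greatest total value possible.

Take crate D, crate A, and crate G: weight 6 + 12 + 14 = 32 ≤ 36, value 10 + 14 + 9 = 33.
No other feasible combination does better.

33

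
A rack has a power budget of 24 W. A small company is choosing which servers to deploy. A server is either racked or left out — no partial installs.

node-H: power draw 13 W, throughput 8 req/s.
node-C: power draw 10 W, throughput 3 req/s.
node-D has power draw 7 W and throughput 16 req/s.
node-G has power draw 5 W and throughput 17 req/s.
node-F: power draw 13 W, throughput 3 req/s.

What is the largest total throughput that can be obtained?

36

node-H + node-G: power draw 13 + 5 = 18 ≤ 24, throughput 8 + 17 = 25.
node-D + node-G: power draw 7 + 5 = 12 ≤ 24, throughput 16 + 17 = 33.
node-C + node-D + node-G: power draw 10 + 7 + 5 = 22 ≤ 24, throughput 3 + 16 + 17 = 36.
Best is node-C, node-D, and node-G with total throughput 36.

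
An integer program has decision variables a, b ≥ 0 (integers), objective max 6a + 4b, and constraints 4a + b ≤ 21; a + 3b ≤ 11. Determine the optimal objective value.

The continuous relaxation peaks at (4.73, 2.09) with value 36.73; rounding to a feasible lattice point costs some objective.
(a,b)=(5,1): 4·5+1·1=21≤21, 1·5+3·1=8≤11, objective 34.
(a,b)=(4,2): 4·4+1·2=18≤21, 1·4+3·2=10≤11, objective 32.
(a,b)=(5,0): 4·5+1·0=20≤21, 1·5+3·0=5≤11, objective 30.
Maximum is 34 at (a,b)=(5,1).

34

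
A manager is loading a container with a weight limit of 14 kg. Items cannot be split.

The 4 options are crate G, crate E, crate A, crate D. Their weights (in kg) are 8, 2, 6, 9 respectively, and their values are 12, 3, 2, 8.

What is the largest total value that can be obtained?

15

crate G + crate E: weight 8 + 2 = 10 ≤ 14, value 12 + 3 = 15.
crate G + crate A: weight 8 + 6 = 14 ≤ 14, value 12 + 2 = 14.
Best is crate G and crate E with total value 15.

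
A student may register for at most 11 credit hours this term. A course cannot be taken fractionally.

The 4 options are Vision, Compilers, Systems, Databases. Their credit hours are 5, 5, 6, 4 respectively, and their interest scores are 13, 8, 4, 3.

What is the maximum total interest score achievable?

21

Vision + Compilers: credit hours 5 + 5 = 10 ≤ 11, interest score 13 + 8 = 21.
Vision + Databases: credit hours 5 + 4 = 9 ≤ 11, interest score 13 + 3 = 16.
Vision + Systems: credit hours 5 + 6 = 11 ≤ 11, interest score 13 + 4 = 17.
Best is Vision and Compilers with total interest score 21.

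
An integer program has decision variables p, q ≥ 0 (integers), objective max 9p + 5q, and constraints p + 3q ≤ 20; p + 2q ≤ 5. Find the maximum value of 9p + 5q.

45

(p,q)=(5,0): 1·5+3·0=5≤20, 1·5+2·0=5≤5, objective 45.
(p,q)=(4,0): 1·4+3·0=4≤20, 1·4+2·0=4≤5, objective 36.
Maximum is 45 at (p,q)=(5,0).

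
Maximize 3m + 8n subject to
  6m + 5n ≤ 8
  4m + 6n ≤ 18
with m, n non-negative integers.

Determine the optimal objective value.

(m,n)=(0,1): 6·0+5·1=5≤8, 4·0+6·1=6≤18, objective 8.
(m,n)=(1,0): 6·1+5·0=6≤8, 4·1+6·0=4≤18, objective 3.
(m,n)=(0,0): 6·0+5·0=0≤8, 4·0+6·0=0≤18, objective 0.
Maximum is 8 at (m,n)=(0,1).

8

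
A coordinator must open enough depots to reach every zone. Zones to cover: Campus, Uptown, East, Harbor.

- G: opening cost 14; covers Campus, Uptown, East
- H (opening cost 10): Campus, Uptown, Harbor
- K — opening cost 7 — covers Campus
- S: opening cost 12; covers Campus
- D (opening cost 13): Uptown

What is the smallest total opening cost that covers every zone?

24

This is an integer covering problem.
Choose G and H: together they cover Campus, Uptown, East, Harbor — every zone.
Total opening cost: 14 + 10 = 24.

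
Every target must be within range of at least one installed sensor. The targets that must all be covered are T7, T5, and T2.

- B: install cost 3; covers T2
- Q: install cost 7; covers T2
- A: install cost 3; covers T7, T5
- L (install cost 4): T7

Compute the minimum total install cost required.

This is a weighted set-cover instance.
Choose B and A: together they cover T7, T5, T2 — every target.
Total install cost: 3 + 3 = 6.
No cover costs less than 6.

6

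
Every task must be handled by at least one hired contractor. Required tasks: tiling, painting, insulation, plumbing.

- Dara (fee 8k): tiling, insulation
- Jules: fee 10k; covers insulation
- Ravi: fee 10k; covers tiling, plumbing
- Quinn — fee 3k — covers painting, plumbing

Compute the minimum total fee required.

Choose Dara and Quinn: together they cover tiling, painting, insulation, plumbing — every task.
Total fee: 8 + 3 = 11.
No cover costs less than 11.

11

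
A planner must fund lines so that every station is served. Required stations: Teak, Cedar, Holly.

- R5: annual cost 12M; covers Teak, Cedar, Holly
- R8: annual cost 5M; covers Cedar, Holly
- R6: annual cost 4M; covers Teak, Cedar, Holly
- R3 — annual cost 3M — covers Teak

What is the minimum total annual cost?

R6 alone covers Teak, Cedar, Holly — every station.
Total annual cost: 4.
No cover costs less than 4.

4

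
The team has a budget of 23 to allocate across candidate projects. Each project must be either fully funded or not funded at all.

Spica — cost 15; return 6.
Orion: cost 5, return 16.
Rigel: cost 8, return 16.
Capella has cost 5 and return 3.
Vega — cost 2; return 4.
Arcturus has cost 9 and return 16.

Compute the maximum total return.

48

Treat it as a binary knapsack problem.
Allowing fractional choices, the relaxed optimum would be about 50.2, but projects are indivisible.
Orion + Rigel + Capella + Vega: cost 5 + 8 + 5 + 2 = 20 ≤ 23, return 16 + 16 + 3 + 4 = 39.
Orion + Rigel + Arcturus: cost 5 + 8 + 9 = 22 ≤ 23, return 16 + 16 + 16 = 48.
Best is Orion, Rigel, and Arcturus with total return 48.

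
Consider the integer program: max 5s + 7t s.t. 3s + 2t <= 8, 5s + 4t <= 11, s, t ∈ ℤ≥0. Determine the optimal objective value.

(s,t)=(0,2) is feasible, giving 14.
(s,t)=(1,1) is feasible, giving 12.
The best lattice point is (0,2), giving 14.

14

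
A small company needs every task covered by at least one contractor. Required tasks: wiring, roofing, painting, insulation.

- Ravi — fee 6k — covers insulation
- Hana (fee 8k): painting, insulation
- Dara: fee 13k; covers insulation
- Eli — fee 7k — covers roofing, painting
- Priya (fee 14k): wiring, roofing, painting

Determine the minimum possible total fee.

The greedy cost-per-new-task heuristic would pick Eli, Ravi, and Priya for 27, but a cheaper cover exists.
Choose Ravi and Priya: together they cover wiring, roofing, painting, insulation — every task.
Total fee: 6 + 14 = 20.
No cover costs less than 20.

20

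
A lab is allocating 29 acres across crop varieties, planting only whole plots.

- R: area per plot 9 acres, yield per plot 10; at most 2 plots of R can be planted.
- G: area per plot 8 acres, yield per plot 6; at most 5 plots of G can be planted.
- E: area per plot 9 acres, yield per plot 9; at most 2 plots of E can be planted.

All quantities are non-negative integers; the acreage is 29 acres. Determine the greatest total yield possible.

29

This is a bounded integer knapsack.
R has the best ratio (10/9); taking only R gives at most 2×10 = 20 (stopped by the supply cap of 2).
Mixing does better — 2×R and 1×E: area 27 ≤ 29, yield 2·10 + 1·9 = 29.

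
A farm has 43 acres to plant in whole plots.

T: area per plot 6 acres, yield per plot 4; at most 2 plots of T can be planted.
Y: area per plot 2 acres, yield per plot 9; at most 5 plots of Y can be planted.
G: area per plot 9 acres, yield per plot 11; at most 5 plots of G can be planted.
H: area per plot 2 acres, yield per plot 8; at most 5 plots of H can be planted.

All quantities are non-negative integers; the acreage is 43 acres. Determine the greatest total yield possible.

Y has the best ratio (9/2); taking only Y gives at most 5×9 = 45 (stopped by the supply cap of 5).
Mixing does better — 5×Y, 2×G, and 5×H: area 38 ≤ 43, yield 5·9 + 2·11 + 5·8 = 107.

107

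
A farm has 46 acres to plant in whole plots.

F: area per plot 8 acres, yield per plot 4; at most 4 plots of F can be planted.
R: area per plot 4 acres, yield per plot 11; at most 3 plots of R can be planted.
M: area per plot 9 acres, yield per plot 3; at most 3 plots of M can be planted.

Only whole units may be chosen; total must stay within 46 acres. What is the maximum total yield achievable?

49

This is a bounded integer knapsack.
4×F and 3×R: area 44 ≤ 46, yield 4·4 + 3·11 = 49.
3×F, 3×R, and 1×M: area 45 ≤ 46, yield 3·4 + 3·11 + 1·3 = 48.
Best is 49.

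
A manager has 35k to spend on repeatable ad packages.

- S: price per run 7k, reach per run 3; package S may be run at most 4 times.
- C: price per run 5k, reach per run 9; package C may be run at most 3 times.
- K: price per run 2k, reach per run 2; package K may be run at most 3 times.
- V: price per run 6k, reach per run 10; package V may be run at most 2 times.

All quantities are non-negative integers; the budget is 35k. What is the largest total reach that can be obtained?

53

3×C, 3×K, and 2×V: price 33 ≤ 35, reach 3·9 + 3·2 + 2·10 = 53.
3×C, 2×K, and 2×V: price 31 ≤ 35, reach 3·9 + 2·2 + 2·10 = 51.
Best is 53.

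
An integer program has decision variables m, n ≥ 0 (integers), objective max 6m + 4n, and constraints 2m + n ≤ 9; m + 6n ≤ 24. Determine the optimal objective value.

The continuous relaxation peaks at (2.73, 3.55) with value 30.55; rounding to a feasible lattice point costs some objective.
(m,n)=(3,3): 2·3+1·3=9≤9, 1·3+6·3=21≤24, objective 30.
(m,n)=(3,2): 2·3+1·2=8≤9, 1·3+6·2=15≤24, objective 26.
(m,n)=(2,3): 2·2+1·3=7≤9, 1·2+6·3=20≤24, objective 24.
The best lattice point is (3,3), giving 30.

30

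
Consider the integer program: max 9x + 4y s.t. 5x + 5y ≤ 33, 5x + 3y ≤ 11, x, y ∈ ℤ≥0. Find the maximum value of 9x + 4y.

(x,y)=(2,0) is feasible, giving 18.
(x,y)=(1,1) is feasible, giving 13.
(x,y)=(1,0) is feasible, giving 9.
The best lattice point is (2,0), giving 18.

18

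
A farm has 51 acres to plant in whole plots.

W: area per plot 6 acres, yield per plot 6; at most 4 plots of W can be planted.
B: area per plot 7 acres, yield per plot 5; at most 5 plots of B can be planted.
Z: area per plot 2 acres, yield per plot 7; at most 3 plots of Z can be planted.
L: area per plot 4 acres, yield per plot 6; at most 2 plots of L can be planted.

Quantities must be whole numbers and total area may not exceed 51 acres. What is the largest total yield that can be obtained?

62

3×W, 2×B, 3×Z, and 2×L: area 46 ≤ 51, yield 3·6 + 2·5 + 3·7 + 2·6 = 61.
4×W, 1×B, 3×Z, and 2×L: area 45 ≤ 51, yield 4·6 + 1·5 + 3·7 + 2·6 = 62.
Best is 62.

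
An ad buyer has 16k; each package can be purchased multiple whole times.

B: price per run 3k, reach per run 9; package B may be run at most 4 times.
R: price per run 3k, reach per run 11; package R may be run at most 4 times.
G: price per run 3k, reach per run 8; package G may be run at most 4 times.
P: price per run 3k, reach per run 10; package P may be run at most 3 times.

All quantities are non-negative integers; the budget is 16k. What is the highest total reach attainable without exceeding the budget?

R has the best ratio (11/3); taking only R gives at most 4×11 = 44 (stopped by the supply cap of 4).
Mixing does better — 4×R and 1×P: price 15 ≤ 16, reach 4·11 + 1·10 = 54.

54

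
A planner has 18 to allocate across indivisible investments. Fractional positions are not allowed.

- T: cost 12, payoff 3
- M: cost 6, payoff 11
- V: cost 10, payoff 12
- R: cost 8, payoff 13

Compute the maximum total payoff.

25

M + R: cost 6 + 8 = 14 ≤ 18, payoff 11 + 13 = 24.
M + V: cost 6 + 10 = 16 ≤ 18, payoff 11 + 12 = 23.
V + R: cost 10 + 8 = 18 ≤ 18, payoff 12 + 13 = 25.
Best is V and R with total payoff 25.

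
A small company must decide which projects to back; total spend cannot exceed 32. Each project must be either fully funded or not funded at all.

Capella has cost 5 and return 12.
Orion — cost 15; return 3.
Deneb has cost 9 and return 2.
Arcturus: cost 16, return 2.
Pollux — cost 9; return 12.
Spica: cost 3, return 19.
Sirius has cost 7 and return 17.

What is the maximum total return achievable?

Take Capella, Pollux, Spica, and Sirius: cost 5 + 9 + 3 + 7 = 24 ≤ 32, return 12 + 12 + 19 + 17 = 60.
No other feasible combination does better.

60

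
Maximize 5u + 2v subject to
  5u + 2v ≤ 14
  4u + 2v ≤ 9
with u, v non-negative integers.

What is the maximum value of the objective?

The continuous relaxation peaks at (2.25, 0) with value 11.25; rounding to a feasible lattice point costs some objective.
(u,v)=(2,0): 5·2+2·0=10≤14, 4·2+2·0=8≤9, objective 10.
(u,v)=(1,1): 5·1+2·1=7≤14, 4·1+2·1=6≤9, objective 7.
No feasible integer point exceeds 10.

10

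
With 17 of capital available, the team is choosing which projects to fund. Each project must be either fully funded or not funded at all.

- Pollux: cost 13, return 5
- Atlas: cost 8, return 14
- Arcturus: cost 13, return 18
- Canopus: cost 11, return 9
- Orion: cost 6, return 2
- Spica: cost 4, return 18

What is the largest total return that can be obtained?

36

Allowing fractional choices, the relaxed optimum would be about 38.9, but projects are indivisible.
Arcturus + Spica: cost 13 + 4 = 17 ≤ 17, return 18 + 18 = 36.
Atlas + Spica: cost 8 + 4 = 12 ≤ 17, return 14 + 18 = 32.
Best is Arcturus and Spica with total return 36.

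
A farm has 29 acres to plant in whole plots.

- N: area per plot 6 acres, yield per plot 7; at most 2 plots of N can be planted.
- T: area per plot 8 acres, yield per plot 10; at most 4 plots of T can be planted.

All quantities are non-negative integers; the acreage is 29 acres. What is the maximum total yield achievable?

This is a bounded integer knapsack.
Take 2×N and 2×T: area 28 ≤ 29, yield 2·7 + 2·10 = 34.
No other integer combination yields more.

34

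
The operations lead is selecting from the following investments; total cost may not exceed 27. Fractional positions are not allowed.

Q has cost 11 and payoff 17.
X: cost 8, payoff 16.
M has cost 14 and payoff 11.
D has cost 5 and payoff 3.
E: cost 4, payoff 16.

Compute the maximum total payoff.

Take Q, X, and E: cost 11 + 8 + 4 = 23 ≤ 27, payoff 17 + 16 + 16 = 49.
No other feasible combination does better.

49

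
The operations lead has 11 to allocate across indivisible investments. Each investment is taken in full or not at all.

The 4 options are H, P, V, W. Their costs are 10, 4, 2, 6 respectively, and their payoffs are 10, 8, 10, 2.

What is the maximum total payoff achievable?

18

This is an integer program with binary decision variables.
Allowing fractional choices, the relaxed optimum would be about 23.0, but investments are indivisible.
V: cost 2 ≤ 11, payoff 10.
P + V: cost 4 + 2 = 6 ≤ 11, payoff 8 + 10 = 18.
V + W: cost 2 + 6 = 8 ≤ 11, payoff 10 + 2 = 12.
Best is P and V with total payoff 18.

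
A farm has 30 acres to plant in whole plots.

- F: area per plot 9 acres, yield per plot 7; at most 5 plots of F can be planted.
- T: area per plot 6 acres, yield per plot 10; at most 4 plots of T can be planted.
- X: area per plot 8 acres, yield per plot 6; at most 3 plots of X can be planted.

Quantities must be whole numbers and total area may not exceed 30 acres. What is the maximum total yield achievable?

40

T has the best ratio (10/6); taking only T gives at most 4×10 = 40 (stopped by the supply cap of 4).
Optimal: 4×T: area 24 ≤ 30, yield 4·10 = 40.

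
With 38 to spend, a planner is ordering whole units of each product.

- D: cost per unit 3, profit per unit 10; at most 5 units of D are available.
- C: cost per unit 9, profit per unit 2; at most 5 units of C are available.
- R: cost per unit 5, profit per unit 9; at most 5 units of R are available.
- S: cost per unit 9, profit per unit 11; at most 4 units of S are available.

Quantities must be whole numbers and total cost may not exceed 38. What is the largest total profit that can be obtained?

D has the best ratio (10/3); taking only D gives at most 5×10 = 50 (stopped by the supply cap of 5).
Mixing does better — 5×D and 4×R: cost 35 ≤ 38, profit 5·10 + 4·9 = 86.

86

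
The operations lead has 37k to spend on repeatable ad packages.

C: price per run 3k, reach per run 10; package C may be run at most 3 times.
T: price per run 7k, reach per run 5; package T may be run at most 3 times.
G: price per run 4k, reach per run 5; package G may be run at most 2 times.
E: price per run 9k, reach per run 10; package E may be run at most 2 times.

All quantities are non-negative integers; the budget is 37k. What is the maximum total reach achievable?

60

3×C, 2×G, and 2×E: price 35 ≤ 37, reach 3·10 + 2·5 + 2·10 = 60.
3×C, 1×G, and 2×E: price 31 ≤ 37, reach 3·10 + 1·5 + 2·10 = 55.
Best is 60.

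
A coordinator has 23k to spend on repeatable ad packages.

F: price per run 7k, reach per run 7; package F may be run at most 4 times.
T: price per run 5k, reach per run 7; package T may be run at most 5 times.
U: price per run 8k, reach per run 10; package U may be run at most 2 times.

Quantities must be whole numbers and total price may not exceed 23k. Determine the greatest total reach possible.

Take 3×T and 1×U: price 23 ≤ 23, reach 3·7 + 1·10 = 31.
No other integer combination yields more.

31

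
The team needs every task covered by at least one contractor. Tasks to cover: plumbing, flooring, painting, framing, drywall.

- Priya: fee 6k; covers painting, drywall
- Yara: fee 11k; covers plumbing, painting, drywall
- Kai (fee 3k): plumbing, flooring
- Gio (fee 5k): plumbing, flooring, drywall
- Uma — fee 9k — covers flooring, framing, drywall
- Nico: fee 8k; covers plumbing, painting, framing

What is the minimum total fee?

13

The greedy cost-per-new-task heuristic would pick Kai, Priya, and Nico for 17, but a cheaper cover exists.
Choose Gio and Nico: together they cover plumbing, flooring, painting, framing, drywall — every task.
Total fee: 5 + 8 = 13.
No cover costs less than 13.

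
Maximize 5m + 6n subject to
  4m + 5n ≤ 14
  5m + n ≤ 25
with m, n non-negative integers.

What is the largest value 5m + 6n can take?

17

(m,n)=(1,2): 4·1+5·2=14≤14, 5·1+1·2=7≤25, objective 17.
(m,n)=(2,1): 4·2+5·1=13≤14, 5·2+1·1=11≤25, objective 16.
The best lattice point is (1,2), giving 17.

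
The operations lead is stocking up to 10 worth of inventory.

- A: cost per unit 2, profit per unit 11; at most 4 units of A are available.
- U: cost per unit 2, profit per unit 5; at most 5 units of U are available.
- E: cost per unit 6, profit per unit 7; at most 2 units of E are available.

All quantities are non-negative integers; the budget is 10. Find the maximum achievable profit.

A has the best ratio (11/2); taking only A gives at most 4×11 = 44 (stopped by the supply cap of 4).
Mixing does better — 4×A and 1×U: cost 10 ≤ 10, profit 4·11 + 1·5 = 49.

49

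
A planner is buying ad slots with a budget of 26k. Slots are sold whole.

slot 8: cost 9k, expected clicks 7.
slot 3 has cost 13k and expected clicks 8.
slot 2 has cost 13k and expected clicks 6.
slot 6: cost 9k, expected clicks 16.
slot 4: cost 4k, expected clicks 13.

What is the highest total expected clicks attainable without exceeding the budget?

37

Take slot 3, slot 6, and slot 4: cost 13 + 9 + 4 = 26 ≤ 26, expected clicks 8 + 16 + 13 = 37.
No other feasible combination does better.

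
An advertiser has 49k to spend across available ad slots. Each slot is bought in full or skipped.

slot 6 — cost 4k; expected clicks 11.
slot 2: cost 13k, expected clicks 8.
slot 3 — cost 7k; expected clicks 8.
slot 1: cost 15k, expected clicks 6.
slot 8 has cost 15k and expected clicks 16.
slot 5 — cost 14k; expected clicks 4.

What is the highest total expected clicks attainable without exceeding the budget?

43

Allowing fractional choices, the relaxed optimum would be about 47.0, but ad slots are indivisible.
slot 6 + slot 2 + slot 3 + slot 8: cost 4 + 13 + 7 + 15 = 39 ≤ 49, expected clicks 11 + 8 + 8 + 16 = 43.
slot 6 + slot 2 + slot 1 + slot 8: cost 4 + 13 + 15 + 15 = 47 ≤ 49, expected clicks 11 + 8 + 6 + 16 = 41.
slot 6 + slot 3 + slot 1 + slot 8: cost 4 + 7 + 15 + 15 = 41 ≤ 49, expected clicks 11 + 8 + 6 + 16 = 41.
Best is slot 6, slot 2, slot 3, and slot 8 with total expected clicks 43.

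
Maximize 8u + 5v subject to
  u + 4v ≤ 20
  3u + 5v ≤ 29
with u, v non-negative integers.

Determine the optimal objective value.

The continuous relaxation peaks at (9.67, 0) with value 77.33; rounding to a feasible lattice point costs some objective.
(u,v)=(9,0): 1·9+4·0=9≤20, 3·9+5·0=27≤29, objective 72.
(u,v)=(8,1): 1·8+4·1=12≤20, 3·8+5·1=29≤29, objective 69.
(u,v)=(8,0): 1·8+4·0=8≤20, 3·8+5·0=24≤29, objective 64.
No feasible integer point exceeds 72.

72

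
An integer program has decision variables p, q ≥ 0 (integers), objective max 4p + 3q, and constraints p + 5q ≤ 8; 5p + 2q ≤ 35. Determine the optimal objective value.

(p,q)=(7,0): 1·7+5·0=7≤8, 5·7+2·0=35≤35, objective 28.
(p,q)=(6,0): 1·6+5·0=6≤8, 5·6+2·0=30≤35, objective 24.
(p,q)=(5,0): 1·5+5·0=5≤8, 5·5+2·0=25≤35, objective 20.
The best lattice point is (7,0), giving 28.

28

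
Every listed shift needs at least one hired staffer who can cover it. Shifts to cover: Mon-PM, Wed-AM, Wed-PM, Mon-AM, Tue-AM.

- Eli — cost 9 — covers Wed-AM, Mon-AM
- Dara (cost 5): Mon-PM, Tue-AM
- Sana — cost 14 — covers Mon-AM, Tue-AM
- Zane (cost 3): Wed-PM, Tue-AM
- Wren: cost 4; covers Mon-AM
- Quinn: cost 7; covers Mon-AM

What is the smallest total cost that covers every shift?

17

This is an integer covering problem.
The greedy cost-per-new-shift heuristic would pick Zane, Wren, Dara, and Eli for 21, but a cheaper cover exists.
Choose Eli, Dara, and Zane: together they cover Mon-PM, Wed-AM, Wed-PM, Mon-AM, Tue-AM — every shift.
Total cost: 9 + 5 + 3 = 17.
No cover costs less than 17.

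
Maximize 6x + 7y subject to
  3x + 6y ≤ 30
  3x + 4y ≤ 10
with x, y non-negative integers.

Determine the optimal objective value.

The continuous relaxation peaks at (3.33, 0) with value 20.00; rounding to a feasible lattice point costs some objective.
(x,y)=(2,1): 3·2+6·1=12≤30, 3·2+4·1=10≤10, objective 19.
(x,y)=(3,0): 3·3+6·0=9≤30, 3·3+4·0=9≤10, objective 18.
(x,y)=(1,1): 3·1+6·1=9≤30, 3·1+4·1=7≤10, objective 13.
No feasible integer point exceeds 19.

19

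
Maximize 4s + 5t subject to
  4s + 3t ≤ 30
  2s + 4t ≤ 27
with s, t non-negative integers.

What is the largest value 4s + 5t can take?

37

Relaxing integrality, the LP optimum is 39.60 at (s,t) = (3.9, 4.8), which is not an integer point.
(s,t)=(3,5): 4·3+3·5=27≤30, 2·3+4·5=26≤27, objective 37.
(s,t)=(4,4): 4·4+3·4=28≤30, 2·4+4·4=24≤27, objective 36.
The best lattice point is (3,5), giving 37.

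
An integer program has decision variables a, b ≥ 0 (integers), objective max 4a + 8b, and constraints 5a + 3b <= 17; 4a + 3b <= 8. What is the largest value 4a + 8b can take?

The continuous relaxation peaks at (0, 2.67) with value 21.33; rounding to a feasible lattice point costs some objective.
(a,b)=(0,2) is feasible, giving 16.
(a,b)=(1,1) is feasible, giving 12.
(a,b)=(0,1) is feasible, giving 8.
Maximum is 16 at (a,b)=(0,2).

16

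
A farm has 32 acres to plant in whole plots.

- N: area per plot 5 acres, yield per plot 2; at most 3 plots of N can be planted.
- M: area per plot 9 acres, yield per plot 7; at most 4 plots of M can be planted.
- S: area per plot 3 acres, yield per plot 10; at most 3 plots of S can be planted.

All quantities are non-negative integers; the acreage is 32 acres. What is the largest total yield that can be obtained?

This is a bounded integer knapsack.
S has the best ratio (10/3); taking only S gives at most 3×10 = 30 (stopped by the supply cap of 3).
Mixing does better — 1×N, 2×M, and 3×S: area 32 ≤ 32, yield 1·2 + 2·7 + 3·10 = 46.

46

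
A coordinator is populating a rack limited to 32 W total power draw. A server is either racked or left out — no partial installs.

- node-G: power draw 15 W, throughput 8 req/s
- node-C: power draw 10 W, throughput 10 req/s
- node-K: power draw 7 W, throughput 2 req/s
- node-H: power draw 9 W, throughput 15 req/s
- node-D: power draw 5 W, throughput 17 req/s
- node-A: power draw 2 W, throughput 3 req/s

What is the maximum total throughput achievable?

45

Take node-C, node-H, node-D, and node-A: power draw 10 + 9 + 5 + 2 = 26 ≤ 32, throughput 10 + 15 + 17 + 3 = 45.
No other feasible combination does better.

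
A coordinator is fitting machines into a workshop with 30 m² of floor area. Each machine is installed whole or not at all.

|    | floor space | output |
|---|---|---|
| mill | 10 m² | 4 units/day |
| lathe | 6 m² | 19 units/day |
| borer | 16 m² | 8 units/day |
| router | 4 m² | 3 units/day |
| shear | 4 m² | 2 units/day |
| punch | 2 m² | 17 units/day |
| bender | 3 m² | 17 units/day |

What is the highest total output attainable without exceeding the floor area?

Allowing fractional choices, the relaxed optimum would be about 63.5, but machines are indivisible.
mill + lathe + router + shear + punch + bender: floor space 10 + 6 + 4 + 4 + 2 + 3 = 29 ≤ 30, output 4 + 19 + 3 + 2 + 17 + 17 = 62.
mill + lathe + router + punch + bender: floor space 10 + 6 + 4 + 2 + 3 = 25 ≤ 30, output 4 + 19 + 3 + 17 + 17 = 60.
lathe + borer + punch + bender: floor space 6 + 16 + 2 + 3 = 27 ≤ 30, output 19 + 8 + 17 + 17 = 61.
Best is mill, lathe, router, shear, punch, and bender with total output 62.

62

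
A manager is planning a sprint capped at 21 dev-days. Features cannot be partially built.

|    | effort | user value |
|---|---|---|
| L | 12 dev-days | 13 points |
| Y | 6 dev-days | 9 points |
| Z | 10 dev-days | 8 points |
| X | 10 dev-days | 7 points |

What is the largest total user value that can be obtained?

22

Allowing fractional choices, the relaxed optimum would be about 24.4, but features are indivisible.
L + Y: effort 12 + 6 = 18 ≤ 21, user value 13 + 9 = 22.
Y + X: effort 6 + 10 = 16 ≤ 21, user value 9 + 7 = 16.
Y + Z: effort 6 + 10 = 16 ≤ 21, user value 9 + 8 = 17.
Best is L and Y with total user value 22.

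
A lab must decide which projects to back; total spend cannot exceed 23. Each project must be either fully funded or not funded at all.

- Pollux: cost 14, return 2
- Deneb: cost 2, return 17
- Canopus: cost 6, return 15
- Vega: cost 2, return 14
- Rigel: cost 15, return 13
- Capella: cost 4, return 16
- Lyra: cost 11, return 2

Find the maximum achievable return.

Deneb + Canopus + Capella + Lyra: cost 2 + 6 + 4 + 11 = 23 ≤ 23, return 17 + 15 + 16 + 2 = 50.
Deneb + Vega + Rigel + Capella: cost 2 + 2 + 15 + 4 = 23 ≤ 23, return 17 + 14 + 13 + 16 = 60.
Deneb + Canopus + Vega + Capella: cost 2 + 6 + 2 + 4 = 14 ≤ 23, return 17 + 15 + 14 + 16 = 62.
Best is Deneb, Canopus, Vega, and Capella with total return 62.

62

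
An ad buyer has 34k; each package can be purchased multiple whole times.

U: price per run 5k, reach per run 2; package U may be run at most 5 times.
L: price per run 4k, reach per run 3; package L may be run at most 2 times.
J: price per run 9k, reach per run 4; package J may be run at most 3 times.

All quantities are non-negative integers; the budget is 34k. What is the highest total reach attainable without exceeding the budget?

16

This is a bounded integer knapsack.
Take 1×U, 2×L, and 2×J: price 31 ≤ 34, reach 1·2 + 2·3 + 2·4 = 16.
L has the best ratio (3/4) and is taken to its limit of 2; remaining capacity is filled optimally with the others.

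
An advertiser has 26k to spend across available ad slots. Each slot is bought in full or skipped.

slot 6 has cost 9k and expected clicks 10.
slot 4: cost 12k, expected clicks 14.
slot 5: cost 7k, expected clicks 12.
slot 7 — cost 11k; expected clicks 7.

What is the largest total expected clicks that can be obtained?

26

Treat it as a binary knapsack problem.
Allowing fractional choices, the relaxed optimum would be about 33.8, but ad slots are indivisible.
slot 6 + slot 4: cost 9 + 12 = 21 ≤ 26, expected clicks 10 + 14 = 24.
slot 4 + slot 5: cost 12 + 7 = 19 ≤ 26, expected clicks 14 + 12 = 26.
slot 6 + slot 5: cost 9 + 7 = 16 ≤ 26, expected clicks 10 + 12 = 22.
Best is slot 4 and slot 5 with total expected clicks 26.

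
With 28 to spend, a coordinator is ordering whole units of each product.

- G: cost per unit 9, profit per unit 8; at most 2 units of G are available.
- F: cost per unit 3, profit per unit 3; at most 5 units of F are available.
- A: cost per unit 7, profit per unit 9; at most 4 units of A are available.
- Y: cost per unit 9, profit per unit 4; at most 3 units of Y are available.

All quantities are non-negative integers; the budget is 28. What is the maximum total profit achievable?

36

A has the best ratio (9/7); taking only A gives at most 4×9 = 36 (stopped by the cost limit).
Optimal: 4×A: cost 28 ≤ 28, profit 4·9 = 36.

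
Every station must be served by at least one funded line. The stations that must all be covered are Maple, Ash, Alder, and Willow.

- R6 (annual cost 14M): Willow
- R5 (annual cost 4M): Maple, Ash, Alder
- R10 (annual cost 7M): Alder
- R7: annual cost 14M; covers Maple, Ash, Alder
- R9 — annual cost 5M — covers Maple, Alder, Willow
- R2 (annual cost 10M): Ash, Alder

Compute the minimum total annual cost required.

9

Choose R5 and R9: together they cover Maple, Ash, Alder, Willow — every station.
Total annual cost: 4 + 5 = 9.
No cover costs less than 9.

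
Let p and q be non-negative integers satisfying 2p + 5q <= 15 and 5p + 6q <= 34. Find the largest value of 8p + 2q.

48

(p,q)=(6,0) is feasible, giving 48.
(p,q)=(5,1) is feasible, giving 42.
No feasible integer point exceeds 48.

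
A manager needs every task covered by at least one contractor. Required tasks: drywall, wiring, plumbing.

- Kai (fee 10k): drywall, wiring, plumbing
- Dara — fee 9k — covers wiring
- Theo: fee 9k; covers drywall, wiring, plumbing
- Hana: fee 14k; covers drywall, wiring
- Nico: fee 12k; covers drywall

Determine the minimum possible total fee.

Theo alone covers drywall, wiring, plumbing — every task.
Total fee: 9.

9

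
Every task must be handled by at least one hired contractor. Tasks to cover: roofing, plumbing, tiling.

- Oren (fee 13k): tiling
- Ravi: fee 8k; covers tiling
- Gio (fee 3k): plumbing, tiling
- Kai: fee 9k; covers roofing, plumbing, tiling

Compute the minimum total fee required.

9

The greedy cost-per-new-task heuristic would pick Gio and Kai for 12, but a cheaper cover exists.
Kai alone covers roofing, plumbing, tiling — every task.
Total fee: 9.
No cover costs less than 9.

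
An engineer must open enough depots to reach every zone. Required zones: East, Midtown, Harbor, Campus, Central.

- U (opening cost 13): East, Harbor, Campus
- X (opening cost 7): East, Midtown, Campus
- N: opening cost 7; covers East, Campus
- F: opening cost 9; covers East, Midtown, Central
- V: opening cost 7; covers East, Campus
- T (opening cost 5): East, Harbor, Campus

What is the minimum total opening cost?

Choose F and T: together they cover East, Midtown, Harbor, Campus, Central — every zone.
Total opening cost: 9 + 5 = 14.
No cover costs less than 14.

14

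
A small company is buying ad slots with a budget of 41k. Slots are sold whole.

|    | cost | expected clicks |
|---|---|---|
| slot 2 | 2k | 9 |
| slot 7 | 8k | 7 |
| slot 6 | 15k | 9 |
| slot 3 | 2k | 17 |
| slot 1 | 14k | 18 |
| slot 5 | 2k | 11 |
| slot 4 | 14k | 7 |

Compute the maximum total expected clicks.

64

Allowing fractional choices, the relaxed optimum would be about 69.8, but ad slots are indivisible.
slot 2 + slot 3 + slot 1 + slot 5 + slot 4: cost 2 + 2 + 14 + 2 + 14 = 34 ≤ 41, expected clicks 9 + 17 + 18 + 11 + 7 = 62.
slot 2 + slot 6 + slot 3 + slot 1 + slot 5: cost 2 + 15 + 2 + 14 + 2 = 35 ≤ 41, expected clicks 9 + 9 + 17 + 18 + 11 = 64.
slot 2 + slot 7 + slot 3 + slot 1 + slot 5: cost 2 + 8 + 2 + 14 + 2 = 28 ≤ 41, expected clicks 9 + 7 + 17 + 18 + 11 = 62.
Best is slot 2, slot 6, slot 3, slot 1, and slot 5 with total expected clicks 64.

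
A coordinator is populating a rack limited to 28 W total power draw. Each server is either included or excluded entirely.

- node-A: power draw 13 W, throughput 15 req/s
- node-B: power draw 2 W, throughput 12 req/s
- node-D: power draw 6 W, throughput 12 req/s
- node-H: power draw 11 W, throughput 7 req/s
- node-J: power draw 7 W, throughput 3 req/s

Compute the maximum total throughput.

42

Allowing fractional choices, the relaxed optimum would be about 43.5, but servers are indivisible.
node-A + node-B + node-D: power draw 13 + 2 + 6 = 21 ≤ 28, throughput 15 + 12 + 12 = 39.
node-A + node-B + node-H: power draw 13 + 2 + 11 = 26 ≤ 28, throughput 15 + 12 + 7 = 34.
node-A + node-B + node-D + node-J: power draw 13 + 2 + 6 + 7 = 28 ≤ 28, throughput 15 + 12 + 12 + 3 = 42.
Best is node-A, node-B, node-D, and node-J with total throughput 42.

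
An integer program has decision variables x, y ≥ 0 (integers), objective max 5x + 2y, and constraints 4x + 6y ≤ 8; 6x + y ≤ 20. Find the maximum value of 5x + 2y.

(x,y)=(2,0): 4·2+6·0=8≤8, 6·2+1·0=12≤20, objective 10.
(x,y)=(1,0): 4·1+6·0=4≤8, 6·1+1·0=6≤20, objective 5.
Maximum is 10 at (x,y)=(2,0).

10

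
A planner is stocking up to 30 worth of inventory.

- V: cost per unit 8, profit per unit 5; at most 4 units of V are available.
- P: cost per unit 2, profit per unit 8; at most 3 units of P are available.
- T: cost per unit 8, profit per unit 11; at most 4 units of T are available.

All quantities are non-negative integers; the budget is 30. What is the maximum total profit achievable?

Take 3×P and 3×T: cost 30 ≤ 30, profit 3·8 + 3·11 = 57.
P has the best ratio (8/2) and is taken to its limit of 3; remaining capacity is filled optimally with the others.

57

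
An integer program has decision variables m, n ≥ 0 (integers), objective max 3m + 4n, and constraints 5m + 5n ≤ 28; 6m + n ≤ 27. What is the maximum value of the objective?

Relaxing integrality, the LP optimum is 22.40 at (m,n) = (0, 5.6), which is not an integer point.
(m,n)=(0,5) is feasible, giving 20.
(m,n)=(1,4) is feasible, giving 19.
(m,n)=(0,4) is feasible, giving 16.
Maximum is 20 at (m,n)=(0,5).

20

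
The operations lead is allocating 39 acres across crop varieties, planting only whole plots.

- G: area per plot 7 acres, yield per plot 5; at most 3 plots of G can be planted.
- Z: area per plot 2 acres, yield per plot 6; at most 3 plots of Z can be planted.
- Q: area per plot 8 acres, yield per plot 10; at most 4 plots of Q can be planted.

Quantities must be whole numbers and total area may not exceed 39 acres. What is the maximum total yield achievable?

58

This is a bounded integer knapsack.
Z has the best ratio (6/2); taking only Z gives at most 3×6 = 18 (stopped by the supply cap of 3).
Mixing does better — 3×Z and 4×Q: area 38 ≤ 39, yield 3·6 + 4·10 = 58.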